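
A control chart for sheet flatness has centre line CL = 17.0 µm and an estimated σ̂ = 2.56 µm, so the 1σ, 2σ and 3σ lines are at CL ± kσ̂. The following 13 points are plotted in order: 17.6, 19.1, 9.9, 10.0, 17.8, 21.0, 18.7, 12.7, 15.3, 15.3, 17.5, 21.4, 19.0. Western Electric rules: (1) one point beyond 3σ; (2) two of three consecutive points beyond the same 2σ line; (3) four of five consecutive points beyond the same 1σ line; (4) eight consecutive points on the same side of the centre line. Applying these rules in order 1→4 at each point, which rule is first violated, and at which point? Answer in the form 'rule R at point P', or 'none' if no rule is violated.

Zone of each point (C = within 1σ̂, B = 1σ̂–2σ̂, A = 2σ̂–3σ̂, * = beyond 3σ̂; sign = side of CL): 1:+C, 2:+C, 3:-A, 4:-A, 5:+C, 6:+B, 7:+C, 8:-B, 9:-C, 10:-C, 11:+C, 12:+B, 13:+C
Rule 2 (two of three consecutive points beyond the same 2σ limit) is satisfied at point 4.

rule 2 at point 4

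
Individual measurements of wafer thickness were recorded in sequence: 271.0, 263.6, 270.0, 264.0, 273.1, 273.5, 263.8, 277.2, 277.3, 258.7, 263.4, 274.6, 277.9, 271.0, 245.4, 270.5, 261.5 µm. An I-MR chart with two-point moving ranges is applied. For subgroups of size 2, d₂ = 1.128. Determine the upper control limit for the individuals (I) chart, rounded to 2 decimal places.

X̄ = (271.0 + 263.6 + 270.0 + 264.0 + 273.1 + 273.5 + 263.8 + 277.2 + 277.3 + 258.7 + 263.4 + 274.6 + 277.9 + 271.0 + 245.4 + 270.5 + 261.5) / 17 = 268.0294
Moving ranges: 7.4, 6.4, 6.0, 9.1, 0.4, 9.7, 13.4, 0.1, 18.6, 4.7, 11.2, 3.3, 6.9, 25.6, 25.1, 9.0; M̄R̄ = 156.9000 / 16 = 9.8063
UCL = X̄ + 3·M̄R̄/d₂ = 268.0294 + 3 × 9.8063 / 1.128 = 294.1099

294.11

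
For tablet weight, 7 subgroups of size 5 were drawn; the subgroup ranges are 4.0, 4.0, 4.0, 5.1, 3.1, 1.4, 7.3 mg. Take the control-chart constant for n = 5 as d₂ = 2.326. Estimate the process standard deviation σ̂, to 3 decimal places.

1.775

R̄ = (4.0 + 4.0 + 4.0 + 5.1 + 3.1 + 1.4 + 7.3) / 7 = 4.1286
σ̂ = R̄ / d₂ = 4.1286 / 2.326 = 1.7750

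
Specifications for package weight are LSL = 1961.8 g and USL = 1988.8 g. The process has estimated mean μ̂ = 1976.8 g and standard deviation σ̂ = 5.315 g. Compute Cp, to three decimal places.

0.847

Cp = (USL − LSL) / (6σ̂) = (1988.8 − 1961.8) / (6 × 5.315) = 27.0000 / 31.8900 = 0.8467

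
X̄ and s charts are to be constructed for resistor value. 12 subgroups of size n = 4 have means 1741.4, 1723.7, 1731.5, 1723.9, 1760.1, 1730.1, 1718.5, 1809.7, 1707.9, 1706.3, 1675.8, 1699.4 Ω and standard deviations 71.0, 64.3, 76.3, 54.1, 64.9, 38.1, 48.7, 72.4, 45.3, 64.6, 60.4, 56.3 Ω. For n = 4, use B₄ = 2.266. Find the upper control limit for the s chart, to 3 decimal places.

135.280

s̄ = (71.0 + 64.3 + 76.3 + 54.1 + 64.9 + 38.1 + 48.7 + 72.4 + 45.3 + 64.6 + 60.4 + 56.3) / 12 = 59.7000
UCL_s = B₄·s̄ = 2.266 × 59.7000 = 135.2802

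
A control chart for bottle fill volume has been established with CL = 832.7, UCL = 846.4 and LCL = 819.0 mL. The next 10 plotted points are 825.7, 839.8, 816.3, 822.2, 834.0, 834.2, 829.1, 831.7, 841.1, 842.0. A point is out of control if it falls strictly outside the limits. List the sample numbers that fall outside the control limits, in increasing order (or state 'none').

Compare each point to [819.0, 846.4]: sample 3 = 816.3 < LCL.

3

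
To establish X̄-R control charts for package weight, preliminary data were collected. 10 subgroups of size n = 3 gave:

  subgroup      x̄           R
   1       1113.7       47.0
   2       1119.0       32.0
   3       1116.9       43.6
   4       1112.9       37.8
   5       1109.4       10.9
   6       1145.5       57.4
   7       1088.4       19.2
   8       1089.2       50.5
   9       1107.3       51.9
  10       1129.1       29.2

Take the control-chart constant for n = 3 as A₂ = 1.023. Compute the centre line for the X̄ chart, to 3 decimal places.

X̄̄ = (1113.7 + 1119.0 + 1116.9 + 1112.9 + 1109.4 + 1145.5 + 1088.4 + 1089.2 + 1107.3 + 1129.1) / 10 = 11131.4000 / 10 = 1113.1400
CL = X̄̄ = 1113.1400

1113.140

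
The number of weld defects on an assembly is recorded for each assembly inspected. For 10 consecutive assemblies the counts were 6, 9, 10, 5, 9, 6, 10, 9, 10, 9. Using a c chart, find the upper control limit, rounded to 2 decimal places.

c̄ = (6 + 9 + 10 + 5 + 9 + 6 + 10 + 9 + 10 + 9) / 10 = 83 / 10 = 8.3000
UCL = c̄ + 3√c̄ = 8.3000 + 3 × √8.3000 = 8.3000 + 3 × 2.8810 = 16.9429

16.94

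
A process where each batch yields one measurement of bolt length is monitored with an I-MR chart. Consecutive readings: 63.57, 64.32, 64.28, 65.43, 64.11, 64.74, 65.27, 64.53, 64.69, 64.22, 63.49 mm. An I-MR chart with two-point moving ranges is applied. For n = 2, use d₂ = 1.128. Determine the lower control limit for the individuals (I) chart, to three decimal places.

62.689

X̄ = (63.57 + 64.32 + 64.28 + 65.43 + 64.11 + 64.74 + 65.27 + 64.53 + 64.69 + 64.22 + 63.49) / 11 = 64.4227
Moving ranges: 0.75, 0.04, 1.15, 1.32, 0.63, 0.53, 0.74, 0.16, 0.47, 0.73; M̄R̄ = 6.5200 / 10 = 0.6520
LCL = X̄ − 3·M̄R̄/d₂ = 64.4227 − 3 × 0.6520 / 1.128 = 62.6887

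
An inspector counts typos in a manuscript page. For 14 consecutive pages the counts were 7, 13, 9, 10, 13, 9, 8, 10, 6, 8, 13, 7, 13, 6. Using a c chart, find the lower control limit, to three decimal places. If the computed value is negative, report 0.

0.217

c̄ = (7 + 13 + 9 + 10 + 13 + 9 + 8 + 10 + 6 + 8 + 13 + 7 + 13 + 6) / 14 = 132 / 14 = 9.4286
LCL = c̄ − 3√c̄ = 9.4286 − 3 × 3.0706 = 0.2168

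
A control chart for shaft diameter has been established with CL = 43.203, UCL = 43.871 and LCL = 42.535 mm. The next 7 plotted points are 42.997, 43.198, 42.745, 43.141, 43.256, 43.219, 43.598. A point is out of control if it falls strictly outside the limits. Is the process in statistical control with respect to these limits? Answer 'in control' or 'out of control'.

All 7 points lie within [42.535, 43.871].

in control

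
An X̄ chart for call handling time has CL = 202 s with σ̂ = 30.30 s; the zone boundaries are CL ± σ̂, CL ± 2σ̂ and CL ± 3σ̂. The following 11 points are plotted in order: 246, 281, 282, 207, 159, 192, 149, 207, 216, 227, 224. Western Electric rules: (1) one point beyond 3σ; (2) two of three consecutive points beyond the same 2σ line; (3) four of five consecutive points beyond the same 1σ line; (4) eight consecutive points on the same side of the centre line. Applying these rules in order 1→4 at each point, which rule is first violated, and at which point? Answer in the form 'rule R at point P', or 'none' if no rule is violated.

Zone of each point (C = within 1σ̂, B = 1σ̂–2σ̂, A = 2σ̂–3σ̂, * = beyond 3σ̂; sign = side of CL): 1:+B, 2:+A, 3:+A, 4:+C, 5:-B, 6:-C, 7:-B, 8:+C, 9:+C, 10:+C, 11:+C
Rule 2 (two of three consecutive points beyond the same 2σ limit) is satisfied at point 3.

rule 2 at point 3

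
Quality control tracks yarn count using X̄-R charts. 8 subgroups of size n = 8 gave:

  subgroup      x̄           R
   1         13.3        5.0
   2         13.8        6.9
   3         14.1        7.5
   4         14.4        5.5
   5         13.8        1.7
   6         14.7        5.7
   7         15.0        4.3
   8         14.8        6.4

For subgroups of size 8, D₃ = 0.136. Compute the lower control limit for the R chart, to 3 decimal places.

0.731

R̄ = (5.0 + 6.9 + 7.5 + 5.5 + 1.7 + 5.7 + 4.3 + 6.4) / 8 = 43.0000 / 8 = 5.3750
LCL_R = D₃·R̄ = 0.136 × 5.3750 = 0.7310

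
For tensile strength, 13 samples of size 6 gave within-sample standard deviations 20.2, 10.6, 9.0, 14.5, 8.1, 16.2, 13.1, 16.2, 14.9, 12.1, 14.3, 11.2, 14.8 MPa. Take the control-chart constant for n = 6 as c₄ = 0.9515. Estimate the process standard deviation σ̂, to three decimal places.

s̄ = (20.2 + 10.6 + 9.0 + 14.5 + 8.1 + 16.2 + 13.1 + 16.2 + 14.9 + 12.1 + 14.3 + 11.2 + 14.8) / 13 = 13.4769
σ̂ = s̄ / c₄ = 13.4769 / 0.9515 = 14.1639

14.164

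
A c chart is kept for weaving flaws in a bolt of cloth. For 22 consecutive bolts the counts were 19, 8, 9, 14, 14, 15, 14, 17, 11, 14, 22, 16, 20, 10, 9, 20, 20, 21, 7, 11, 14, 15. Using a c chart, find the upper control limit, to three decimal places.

25.987

c̄ = (19 + 8 + 9 + 14 + 14 + 15 + 14 + 17 + 11 + 14 + 22 + 16 + 20 + 10 + 9 + 20 + 20 + 21 + 7 + 11 + 14 + 15) / 22 = 320 / 22 = 14.5455
UCL = c̄ + 3√c̄ = 14.5455 + 3 × √14.5455 = 14.5455 + 3 × 3.8139 = 25.9870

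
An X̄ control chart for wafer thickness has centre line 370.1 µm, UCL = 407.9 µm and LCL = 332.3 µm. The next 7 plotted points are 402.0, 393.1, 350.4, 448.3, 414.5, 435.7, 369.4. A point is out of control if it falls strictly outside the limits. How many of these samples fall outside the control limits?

Compare each point to [332.3, 407.9]: sample 4 = 448.3 > UCL; sample 5 = 414.5 > UCL; sample 6 = 435.7 > UCL.

3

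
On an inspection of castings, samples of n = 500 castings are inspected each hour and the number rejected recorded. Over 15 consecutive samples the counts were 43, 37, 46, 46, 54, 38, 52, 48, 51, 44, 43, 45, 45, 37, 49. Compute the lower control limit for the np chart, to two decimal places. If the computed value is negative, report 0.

p̄ = Σdᵢ / (k·n) = 678 / (15 × 500) = 0.09040
LCL = np̄ − 3·√(np̄(1−p̄)) = 45.2000 − 3 × 6.4120 = 25.9640

25.96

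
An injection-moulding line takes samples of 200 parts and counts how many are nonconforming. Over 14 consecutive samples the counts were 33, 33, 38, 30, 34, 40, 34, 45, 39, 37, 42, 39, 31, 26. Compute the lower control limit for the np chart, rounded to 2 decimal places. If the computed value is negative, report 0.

p̄ = Σdᵢ / (k·n) = 501 / (14 × 200) = 0.17893
LCL = np̄ − 3·√(np̄(1−p̄)) = 35.7857 − 3 × 5.4206 = 19.5240

19.52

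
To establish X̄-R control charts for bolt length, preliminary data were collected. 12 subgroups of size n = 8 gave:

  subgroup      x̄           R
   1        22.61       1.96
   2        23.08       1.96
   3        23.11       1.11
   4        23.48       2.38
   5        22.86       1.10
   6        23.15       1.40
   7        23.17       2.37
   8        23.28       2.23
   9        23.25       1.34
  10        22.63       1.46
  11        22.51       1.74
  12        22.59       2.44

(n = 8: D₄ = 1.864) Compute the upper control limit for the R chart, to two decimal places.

R̄ = (1.96 + 1.96 + 1.11 + 2.38 + 1.10 + 1.40 + 2.37 + 2.23 + 1.34 + 1.46 + 1.74 + 2.44) / 12 = 21.4900 / 12 = 1.7908
UCL_R = D₄·R̄ = 1.864 × 1.7908 = 3.3381

3.34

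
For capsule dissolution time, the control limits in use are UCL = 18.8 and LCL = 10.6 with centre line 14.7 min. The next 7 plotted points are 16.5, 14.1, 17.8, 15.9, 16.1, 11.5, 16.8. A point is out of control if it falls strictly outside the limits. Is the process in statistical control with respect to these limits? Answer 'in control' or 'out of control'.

All 7 points lie within [10.6, 18.8].

in control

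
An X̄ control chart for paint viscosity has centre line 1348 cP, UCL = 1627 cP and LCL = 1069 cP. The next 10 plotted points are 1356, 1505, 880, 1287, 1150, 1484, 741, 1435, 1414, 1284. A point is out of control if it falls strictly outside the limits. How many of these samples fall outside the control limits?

2

Compare each point to [1069, 1627]: sample 3 = 880 < LCL; sample 7 = 741 < LCL.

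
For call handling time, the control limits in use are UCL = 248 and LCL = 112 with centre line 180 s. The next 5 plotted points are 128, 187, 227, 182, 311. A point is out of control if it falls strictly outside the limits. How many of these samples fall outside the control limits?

Compare each point to [112, 248]: sample 5 = 311 > UCL.

1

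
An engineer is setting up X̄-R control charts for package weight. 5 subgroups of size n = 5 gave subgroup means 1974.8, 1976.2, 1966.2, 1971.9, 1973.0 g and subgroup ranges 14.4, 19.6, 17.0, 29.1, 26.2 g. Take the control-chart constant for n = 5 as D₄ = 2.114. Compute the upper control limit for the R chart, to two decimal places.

44.94

R̄ = (14.4 + 19.6 + 17.0 + 29.1 + 26.2) / 5 = 106.3000 / 5 = 21.2600
UCL_R = D₄·R̄ = 2.114 × 21.2600 = 44.9436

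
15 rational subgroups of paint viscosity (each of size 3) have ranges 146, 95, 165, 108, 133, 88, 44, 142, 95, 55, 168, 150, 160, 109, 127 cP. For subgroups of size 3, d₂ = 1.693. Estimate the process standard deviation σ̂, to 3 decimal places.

70.289

R̄ = (146 + 95 + 165 + 108 + 133 + 88 + 44 + 142 + 95 + 55 + 168 + 150 + 160 + 109 + 127) / 15 = 119.0000
σ̂ = R̄ / d₂ = 119.0000 / 1.693 = 70.2894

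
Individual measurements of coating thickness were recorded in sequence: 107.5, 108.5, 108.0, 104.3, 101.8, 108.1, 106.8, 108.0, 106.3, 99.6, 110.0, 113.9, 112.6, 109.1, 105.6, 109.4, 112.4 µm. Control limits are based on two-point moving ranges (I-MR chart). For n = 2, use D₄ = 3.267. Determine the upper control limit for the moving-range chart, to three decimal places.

Moving ranges: 1.0, 0.5, 3.7, 2.5, 6.3, 1.3, 1.2, 1.7, 6.7, 10.4, 3.9, 1.3, 3.5, 3.5, 3.8, 3.0; M̄R̄ = 54.3000 / 16 = 3.3937
UCL_MR = D₄·M̄R̄ = 3.267 × 3.3937 = 11.0874

11.087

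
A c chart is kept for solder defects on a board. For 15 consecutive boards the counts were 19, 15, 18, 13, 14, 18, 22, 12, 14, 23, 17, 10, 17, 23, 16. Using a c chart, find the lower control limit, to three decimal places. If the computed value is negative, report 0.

4.461

c̄ = (19 + 15 + 18 + 13 + 14 + 18 + 22 + 12 + 14 + 23 + 17 + 10 + 17 + 23 + 16) / 15 = 251 / 15 = 16.7333
LCL = c̄ − 3√c̄ = 16.7333 − 3 × 4.0906 = 4.4614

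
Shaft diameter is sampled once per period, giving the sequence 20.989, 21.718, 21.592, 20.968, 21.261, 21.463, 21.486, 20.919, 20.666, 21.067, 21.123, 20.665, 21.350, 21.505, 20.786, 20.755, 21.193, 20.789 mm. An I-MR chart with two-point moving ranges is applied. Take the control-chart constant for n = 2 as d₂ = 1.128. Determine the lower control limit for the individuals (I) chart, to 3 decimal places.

20.163

X̄ = (20.989 + 21.718 + 21.592 + 20.968 + 21.261 + 21.463 + 21.486 + 20.919 + 20.666 + 21.067 + 21.123 + 20.665 + 21.350 + 21.505 + 20.786 + 20.755 + 21.193 + 20.789) / 18 = 21.1275
Moving ranges: 0.729, 0.126, 0.624, 0.293, 0.202, 0.023, 0.567, 0.253, 0.401, 0.056, 0.458, 0.685, 0.155, 0.719, 0.031, 0.438, 0.404; M̄R̄ = 6.1640 / 17 = 0.3626
LCL = X̄ − 3·M̄R̄/d₂ = 21.1275 − 3 × 0.3626 / 1.128 = 20.1632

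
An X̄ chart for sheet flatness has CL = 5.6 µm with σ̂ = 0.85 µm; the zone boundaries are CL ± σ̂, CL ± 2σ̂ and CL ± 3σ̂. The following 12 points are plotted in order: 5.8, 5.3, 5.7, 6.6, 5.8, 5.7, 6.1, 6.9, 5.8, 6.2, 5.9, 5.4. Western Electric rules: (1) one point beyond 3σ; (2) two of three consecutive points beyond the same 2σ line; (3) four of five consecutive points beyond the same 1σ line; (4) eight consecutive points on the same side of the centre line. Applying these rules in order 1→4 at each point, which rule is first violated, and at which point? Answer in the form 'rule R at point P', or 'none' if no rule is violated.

Zone of each point (C = within 1σ̂, B = 1σ̂–2σ̂, A = 2σ̂–3σ̂, * = beyond 3σ̂; sign = side of CL): 1:+C, 2:-C, 3:+C, 4:+B, 5:+C, 6:+C, 7:+C, 8:+B, 9:+C, 10:+C, 11:+C, 12:-C
Rule 4 (eight consecutive points on the same side of the centre line) is satisfied at point 10.

rule 4 at point 10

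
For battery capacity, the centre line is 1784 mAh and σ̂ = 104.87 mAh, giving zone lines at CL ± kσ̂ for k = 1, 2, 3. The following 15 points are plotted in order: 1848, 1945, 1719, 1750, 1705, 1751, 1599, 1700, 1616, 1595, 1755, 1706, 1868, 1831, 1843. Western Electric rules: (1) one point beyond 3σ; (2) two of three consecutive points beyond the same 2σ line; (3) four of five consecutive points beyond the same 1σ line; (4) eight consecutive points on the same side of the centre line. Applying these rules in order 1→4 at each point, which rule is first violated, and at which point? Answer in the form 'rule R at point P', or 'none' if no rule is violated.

Zone of each point (C = within 1σ̂, B = 1σ̂–2σ̂, A = 2σ̂–3σ̂, * = beyond 3σ̂; sign = side of CL): 1:+C, 2:+B, 3:-C, 4:-C, 5:-C, 6:-C, 7:-B, 8:-C, 9:-B, 10:-B, 11:-C, 12:-C, 13:+C, 14:+C, 15:+C
Rule 4 (eight consecutive points on the same side of the centre line) is satisfied at point 10.

rule 4 at point 10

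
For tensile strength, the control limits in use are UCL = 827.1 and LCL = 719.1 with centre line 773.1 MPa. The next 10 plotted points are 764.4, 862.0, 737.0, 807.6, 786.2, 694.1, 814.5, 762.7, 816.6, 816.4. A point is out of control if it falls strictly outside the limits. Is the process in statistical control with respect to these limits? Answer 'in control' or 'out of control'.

Compare each point to [719.1, 827.1]: sample 2 = 862.0 > UCL; sample 6 = 694.1 < LCL.

out of control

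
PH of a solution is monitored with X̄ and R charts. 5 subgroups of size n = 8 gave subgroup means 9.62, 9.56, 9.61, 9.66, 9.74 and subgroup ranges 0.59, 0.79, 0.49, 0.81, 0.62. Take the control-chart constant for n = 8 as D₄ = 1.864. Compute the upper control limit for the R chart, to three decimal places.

R̄ = (0.59 + 0.79 + 0.49 + 0.81 + 0.62) / 5 = 3.3000 / 5 = 0.6600
UCL_R = D₄·R̄ = 1.864 × 0.6600 = 1.2302

1.230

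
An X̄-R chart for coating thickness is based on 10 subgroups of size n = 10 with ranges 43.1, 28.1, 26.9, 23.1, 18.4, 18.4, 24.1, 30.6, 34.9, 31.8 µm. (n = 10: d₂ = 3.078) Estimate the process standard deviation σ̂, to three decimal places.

9.077

R̄ = (43.1 + 28.1 + 26.9 + 23.1 + 18.4 + 18.4 + 24.1 + 30.6 + 34.9 + 31.8) / 10 = 27.9400
σ̂ = R̄ / d₂ = 27.9400 / 3.078 = 9.0773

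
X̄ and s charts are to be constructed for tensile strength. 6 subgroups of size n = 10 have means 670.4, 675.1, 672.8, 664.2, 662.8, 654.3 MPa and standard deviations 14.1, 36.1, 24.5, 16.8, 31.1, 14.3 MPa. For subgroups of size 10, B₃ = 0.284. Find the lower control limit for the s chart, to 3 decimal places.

6.480

s̄ = (14.1 + 36.1 + 24.5 + 16.8 + 31.1 + 14.3) / 6 = 22.8167
LCL_s = B₃·s̄ = 0.284 × 22.8167 = 6.4799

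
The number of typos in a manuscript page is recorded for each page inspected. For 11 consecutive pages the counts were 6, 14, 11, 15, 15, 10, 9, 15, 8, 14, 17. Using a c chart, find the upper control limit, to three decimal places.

c̄ = (6 + 14 + 11 + 15 + 15 + 10 + 9 + 15 + 8 + 14 + 17) / 11 = 134 / 11 = 12.1818
UCL = c̄ + 3√c̄ = 12.1818 + 3 × √12.1818 = 12.1818 + 3 × 3.4902 = 22.6526

22.653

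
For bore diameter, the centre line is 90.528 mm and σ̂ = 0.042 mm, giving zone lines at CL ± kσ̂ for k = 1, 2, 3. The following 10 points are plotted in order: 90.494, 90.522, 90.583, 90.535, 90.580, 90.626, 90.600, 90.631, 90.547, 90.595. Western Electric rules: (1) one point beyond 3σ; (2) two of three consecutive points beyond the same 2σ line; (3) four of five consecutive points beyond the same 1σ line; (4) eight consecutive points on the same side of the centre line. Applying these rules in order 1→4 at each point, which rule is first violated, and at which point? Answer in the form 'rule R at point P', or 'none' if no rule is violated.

rule 3 at point 7

Zone of each point (C = within 1σ̂, B = 1σ̂–2σ̂, A = 2σ̂–3σ̂, * = beyond 3σ̂; sign = side of CL): 1:-C, 2:-C, 3:+B, 4:+C, 5:+B, 6:+A, 7:+B, 8:+A, 9:+C, 10:+B
Rule 3 (four of five consecutive points beyond the same 1σ limit) is satisfied at point 7.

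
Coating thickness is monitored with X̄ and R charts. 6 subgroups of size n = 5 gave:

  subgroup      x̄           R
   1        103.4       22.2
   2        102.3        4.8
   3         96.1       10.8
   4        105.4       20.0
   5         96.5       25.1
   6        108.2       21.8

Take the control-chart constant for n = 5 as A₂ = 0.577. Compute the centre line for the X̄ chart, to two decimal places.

X̄̄ = (103.4 + 102.3 + 96.1 + 105.4 + 96.5 + 108.2) / 6 = 611.9000 / 6 = 101.9833
CL = X̄̄ = 101.9833

101.98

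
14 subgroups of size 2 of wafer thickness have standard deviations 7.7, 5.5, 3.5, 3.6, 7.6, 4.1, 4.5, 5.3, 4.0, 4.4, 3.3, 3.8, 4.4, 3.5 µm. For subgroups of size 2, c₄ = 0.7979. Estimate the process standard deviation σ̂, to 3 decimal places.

s̄ = (7.7 + 5.5 + 3.5 + 3.6 + 7.6 + 4.1 + 4.5 + 5.3 + 4.0 + 4.4 + 3.3 + 3.8 + 4.4 + 3.5) / 14 = 4.6571
σ̂ = s̄ / c₄ = 4.6571 / 0.7979 = 5.8368

5.837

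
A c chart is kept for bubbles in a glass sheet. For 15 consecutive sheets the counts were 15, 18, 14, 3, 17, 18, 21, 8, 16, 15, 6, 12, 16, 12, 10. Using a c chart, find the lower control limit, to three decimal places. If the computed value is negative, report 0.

2.418

c̄ = (15 + 18 + 14 + 3 + 17 + 18 + 21 + 8 + 16 + 15 + 6 + 12 + 16 + 12 + 10) / 15 = 201 / 15 = 13.4000
LCL = c̄ − 3√c̄ = 13.4000 − 3 × 3.6606 = 2.4182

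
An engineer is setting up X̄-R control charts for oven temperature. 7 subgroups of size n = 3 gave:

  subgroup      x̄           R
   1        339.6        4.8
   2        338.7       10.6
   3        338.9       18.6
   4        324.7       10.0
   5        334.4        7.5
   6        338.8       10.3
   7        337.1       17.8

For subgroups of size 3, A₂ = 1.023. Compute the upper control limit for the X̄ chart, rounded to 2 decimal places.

X̄̄ = (339.6 + 338.7 + 338.9 + 324.7 + 334.4 + 338.8 + 337.1) / 7 = 2352.2000 / 7 = 336.0286
R̄ = (4.8 + 10.6 + 18.6 + 10.0 + 7.5 + 10.3 + 17.8) / 7 = 79.6000 / 7 = 11.3714
UCL = X̄̄ + A₂·R̄ = 336.0286 + 1.023 × 11.3714 = 347.6615

347.66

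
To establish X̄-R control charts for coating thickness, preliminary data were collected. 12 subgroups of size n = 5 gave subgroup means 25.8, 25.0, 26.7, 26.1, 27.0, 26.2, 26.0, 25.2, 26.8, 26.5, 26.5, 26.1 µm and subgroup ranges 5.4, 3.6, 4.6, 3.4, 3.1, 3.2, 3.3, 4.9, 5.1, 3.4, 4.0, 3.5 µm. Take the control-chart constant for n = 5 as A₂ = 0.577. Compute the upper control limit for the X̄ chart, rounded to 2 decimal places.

28.44

X̄̄ = (25.8 + 25.0 + 26.7 + 26.1 + 27.0 + 26.2 + 26.0 + 25.2 + 26.8 + 26.5 + 26.5 + 26.1) / 12 = 313.9000 / 12 = 26.1583
R̄ = (5.4 + 3.6 + 4.6 + 3.4 + 3.1 + 3.2 + 3.3 + 4.9 + 5.1 + 3.4 + 4.0 + 3.5) / 12 = 47.5000 / 12 = 3.9583
UCL = X̄̄ + A₂·R̄ = 26.1583 + 0.577 × 3.9583 = 28.4423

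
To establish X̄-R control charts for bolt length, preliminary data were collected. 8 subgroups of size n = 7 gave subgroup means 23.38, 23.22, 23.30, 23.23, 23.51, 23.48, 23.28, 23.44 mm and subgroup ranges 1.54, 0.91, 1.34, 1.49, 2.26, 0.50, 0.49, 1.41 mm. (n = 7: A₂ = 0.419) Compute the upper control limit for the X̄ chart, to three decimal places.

X̄̄ = (23.38 + 23.22 + 23.30 + 23.23 + 23.51 + 23.48 + 23.28 + 23.44) / 8 = 186.8400 / 8 = 23.3550
R̄ = (1.54 + 0.91 + 1.34 + 1.49 + 2.26 + 0.50 + 0.49 + 1.41) / 8 = 9.9400 / 8 = 1.2425
UCL = X̄̄ + A₂·R̄ = 23.3550 + 0.419 × 1.2425 = 23.8756

23.876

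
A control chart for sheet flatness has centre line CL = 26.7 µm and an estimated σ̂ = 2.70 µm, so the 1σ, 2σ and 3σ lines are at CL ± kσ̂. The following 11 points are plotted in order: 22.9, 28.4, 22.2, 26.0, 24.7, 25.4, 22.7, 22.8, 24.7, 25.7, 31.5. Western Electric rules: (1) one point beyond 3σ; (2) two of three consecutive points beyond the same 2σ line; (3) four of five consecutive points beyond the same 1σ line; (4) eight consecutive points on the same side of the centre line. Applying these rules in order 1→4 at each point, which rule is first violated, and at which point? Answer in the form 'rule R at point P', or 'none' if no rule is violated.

rule 4 at point 10

Zone of each point (C = within 1σ̂, B = 1σ̂–2σ̂, A = 2σ̂–3σ̂, * = beyond 3σ̂; sign = side of CL): 1:-B, 2:+C, 3:-B, 4:-C, 5:-C, 6:-C, 7:-B, 8:-B, 9:-C, 10:-C, 11:+B
Rule 4 (eight consecutive points on the same side of the centre line) is satisfied at point 10.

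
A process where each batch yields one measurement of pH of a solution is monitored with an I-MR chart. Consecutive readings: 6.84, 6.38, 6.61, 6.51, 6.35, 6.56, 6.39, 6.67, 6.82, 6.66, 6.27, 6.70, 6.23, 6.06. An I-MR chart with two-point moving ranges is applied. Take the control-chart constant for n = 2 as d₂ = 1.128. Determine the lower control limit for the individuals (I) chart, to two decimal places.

X̄ = (6.84 + 6.38 + 6.61 + 6.51 + 6.35 + 6.56 + 6.39 + 6.67 + 6.82 + 6.66 + 6.27 + 6.70 + 6.23 + 6.06) / 14 = 6.5036
Moving ranges: 0.46, 0.23, 0.10, 0.16, 0.21, 0.17, 0.28, 0.15, 0.16, 0.39, 0.43, 0.47, 0.17; M̄R̄ = 3.3800 / 13 = 0.2600
LCL = X̄ − 3·M̄R̄/d₂ = 6.5036 − 3 × 0.2600 / 1.128 = 5.8121

5.81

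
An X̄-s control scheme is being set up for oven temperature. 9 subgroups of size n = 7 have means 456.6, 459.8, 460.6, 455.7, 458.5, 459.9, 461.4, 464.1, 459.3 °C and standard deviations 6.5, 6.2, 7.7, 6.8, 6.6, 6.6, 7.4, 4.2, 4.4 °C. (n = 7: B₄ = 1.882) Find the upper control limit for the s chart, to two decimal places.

s̄ = (6.5 + 6.2 + 7.7 + 6.8 + 6.6 + 6.6 + 7.4 + 4.2 + 4.4) / 9 = 6.2667
UCL_s = B₄·s̄ = 1.882 × 6.2667 = 11.7939

11.79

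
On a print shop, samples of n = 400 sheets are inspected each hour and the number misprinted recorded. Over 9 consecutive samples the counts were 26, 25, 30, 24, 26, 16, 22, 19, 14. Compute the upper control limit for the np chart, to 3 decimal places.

36.253

p̄ = Σdᵢ / (k·n) = 202 / (9 × 400) = 0.05611
UCL = np̄ + 3·√(np̄(1−p̄)) = 22.4444 + 3 × √(22.4444×0.94389) = 22.4444 + 3 × 4.6027 = 36.2526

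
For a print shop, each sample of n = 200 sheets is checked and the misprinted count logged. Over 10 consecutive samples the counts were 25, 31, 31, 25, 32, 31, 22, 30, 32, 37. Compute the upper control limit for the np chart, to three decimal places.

p̄ = Σdᵢ / (k·n) = 296 / (10 × 200) = 0.14800
UCL = np̄ + 3·√(np̄(1−p̄)) = 29.6000 + 3 × √(29.6000×0.85200) = 29.6000 + 3 × 5.0219 = 44.6656

44.666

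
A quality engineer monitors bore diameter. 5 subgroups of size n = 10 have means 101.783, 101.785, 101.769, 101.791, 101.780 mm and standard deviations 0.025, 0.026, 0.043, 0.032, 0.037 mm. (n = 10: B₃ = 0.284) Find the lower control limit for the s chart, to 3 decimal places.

0.009

s̄ = (0.025 + 0.026 + 0.043 + 0.032 + 0.037) / 5 = 0.0326
LCL_s = B₃·s̄ = 0.284 × 0.0326 = 0.0093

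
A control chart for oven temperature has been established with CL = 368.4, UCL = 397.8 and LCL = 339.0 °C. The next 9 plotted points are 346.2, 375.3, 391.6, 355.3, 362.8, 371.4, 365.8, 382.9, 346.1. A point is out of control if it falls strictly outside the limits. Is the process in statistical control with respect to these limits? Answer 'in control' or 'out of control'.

All 9 points lie within [339.0, 397.8].

in control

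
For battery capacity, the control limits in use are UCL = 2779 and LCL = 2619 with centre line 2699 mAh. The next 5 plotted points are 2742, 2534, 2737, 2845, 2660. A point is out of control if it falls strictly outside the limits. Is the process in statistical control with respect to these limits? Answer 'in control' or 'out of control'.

Compare each point to [2619, 2779]: sample 2 = 2534 < LCL; sample 4 = 2845 > UCL.

out of control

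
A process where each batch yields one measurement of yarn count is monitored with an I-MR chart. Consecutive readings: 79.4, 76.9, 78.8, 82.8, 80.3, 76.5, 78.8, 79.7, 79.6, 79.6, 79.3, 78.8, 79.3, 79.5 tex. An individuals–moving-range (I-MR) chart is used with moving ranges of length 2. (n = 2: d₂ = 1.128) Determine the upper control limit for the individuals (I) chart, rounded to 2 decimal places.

X̄ = (79.4 + 76.9 + 78.8 + 82.8 + 80.3 + 76.5 + 78.8 + 79.7 + 79.6 + 79.6 + 79.3 + 78.8 + 79.3 + 79.5) / 14 = 79.2357
Moving ranges: 2.5, 1.9, 4.0, 2.5, 3.8, 2.3, 0.9, 0.1, 0.0, 0.3, 0.5, 0.5, 0.2; M̄R̄ = 19.5000 / 13 = 1.5000
UCL = X̄ + 3·M̄R̄/d₂ = 79.2357 + 3 × 1.5000 / 1.128 = 83.2251

83.23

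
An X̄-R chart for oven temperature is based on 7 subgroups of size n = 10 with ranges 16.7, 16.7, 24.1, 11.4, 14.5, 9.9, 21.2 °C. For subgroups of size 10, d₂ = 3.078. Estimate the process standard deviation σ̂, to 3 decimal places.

5.314

R̄ = (16.7 + 16.7 + 24.1 + 11.4 + 14.5 + 9.9 + 21.2) / 7 = 16.3571
σ̂ = R̄ / d₂ = 16.3571 / 3.078 = 5.3142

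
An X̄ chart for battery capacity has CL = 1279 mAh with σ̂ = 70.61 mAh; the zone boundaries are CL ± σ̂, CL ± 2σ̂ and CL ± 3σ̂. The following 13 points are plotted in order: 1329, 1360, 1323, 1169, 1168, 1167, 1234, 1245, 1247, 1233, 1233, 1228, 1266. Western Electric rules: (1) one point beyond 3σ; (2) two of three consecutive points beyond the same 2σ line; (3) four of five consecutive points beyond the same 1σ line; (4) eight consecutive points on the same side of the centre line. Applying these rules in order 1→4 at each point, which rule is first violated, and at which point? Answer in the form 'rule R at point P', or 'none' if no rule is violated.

Zone of each point (C = within 1σ̂, B = 1σ̂–2σ̂, A = 2σ̂–3σ̂, * = beyond 3σ̂; sign = side of CL): 1:+C, 2:+B, 3:+C, 4:-B, 5:-B, 6:-B, 7:-C, 8:-C, 9:-C, 10:-C, 11:-C, 12:-C, 13:-C
Rule 4 (eight consecutive points on the same side of the centre line) is satisfied at point 11.

rule 4 at point 11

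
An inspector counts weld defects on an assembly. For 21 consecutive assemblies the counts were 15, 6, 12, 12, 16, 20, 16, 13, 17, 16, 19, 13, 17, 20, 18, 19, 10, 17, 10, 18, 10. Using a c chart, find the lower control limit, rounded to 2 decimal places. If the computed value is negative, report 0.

c̄ = (15 + 6 + 12 + 12 + 16 + 20 + 16 + 13 + 17 + 16 + 19 + 13 + 17 + 20 + 18 + 19 + 10 + 17 + 10 + 18 + 10) / 21 = 314 / 21 = 14.9524
LCL = c̄ − 3√c̄ = 14.9524 − 3 × 3.8668 = 3.3519

3.35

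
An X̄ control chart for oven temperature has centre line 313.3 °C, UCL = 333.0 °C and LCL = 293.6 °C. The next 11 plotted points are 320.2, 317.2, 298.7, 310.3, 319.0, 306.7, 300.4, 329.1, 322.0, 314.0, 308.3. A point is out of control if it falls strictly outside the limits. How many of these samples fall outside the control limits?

All 11 points lie within [293.6, 333.0].

0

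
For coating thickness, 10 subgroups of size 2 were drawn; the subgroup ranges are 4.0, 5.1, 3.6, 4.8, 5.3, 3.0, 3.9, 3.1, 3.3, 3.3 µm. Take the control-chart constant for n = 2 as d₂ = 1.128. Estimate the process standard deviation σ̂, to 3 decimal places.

R̄ = (4.0 + 5.1 + 3.6 + 4.8 + 5.3 + 3.0 + 3.9 + 3.1 + 3.3 + 3.3) / 10 = 3.9400
σ̂ = R̄ / d₂ = 3.9400 / 1.128 = 3.4929

3.493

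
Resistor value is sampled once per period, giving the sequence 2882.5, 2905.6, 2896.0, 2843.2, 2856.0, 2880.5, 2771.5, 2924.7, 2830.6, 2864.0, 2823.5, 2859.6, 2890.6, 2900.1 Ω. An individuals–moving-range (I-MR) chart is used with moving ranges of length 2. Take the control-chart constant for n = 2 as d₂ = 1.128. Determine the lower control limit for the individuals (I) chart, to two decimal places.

X̄ = (2882.5 + 2905.6 + 2896.0 + 2843.2 + 2856.0 + 2880.5 + 2771.5 + 2924.7 + 2830.6 + 2864.0 + 2823.5 + 2859.6 + 2890.6 + 2900.1) / 14 = 2866.3143
Moving ranges: 23.1, 9.6, 52.8, 12.8, 24.5, 109.0, 153.2, 94.1, 33.4, 40.5, 36.1, 31.0, 9.5; M̄R̄ = 629.6000 / 13 = 48.4308
LCL = X̄ − 3·M̄R̄/d₂ = 2866.3143 − 3 × 48.4308 / 1.128 = 2737.5090

2737.51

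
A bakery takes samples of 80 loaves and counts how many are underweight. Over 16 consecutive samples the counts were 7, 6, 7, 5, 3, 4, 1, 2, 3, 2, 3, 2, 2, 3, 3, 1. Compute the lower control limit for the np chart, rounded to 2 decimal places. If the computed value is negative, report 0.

p̄ = Σdᵢ / (k·n) = 54 / (16 × 80) = 0.04219
LCL = np̄ − 3·√(np̄(1−p̄)) = 3.3750 − 3 × 1.7979 = -2.0188 → 0 (negative, so LCL = 0)

0.00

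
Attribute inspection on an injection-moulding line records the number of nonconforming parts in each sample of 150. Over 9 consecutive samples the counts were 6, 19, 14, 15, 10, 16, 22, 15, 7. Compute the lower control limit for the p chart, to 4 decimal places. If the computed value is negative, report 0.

0.0211

p̄ = Σdᵢ / (k·n) = 124 / (9 × 150) = 0.09185
LCL = p̄ − 3·√(p̄(1−p̄)/n) = 0.09185 − 3 × 0.02358 = 0.02111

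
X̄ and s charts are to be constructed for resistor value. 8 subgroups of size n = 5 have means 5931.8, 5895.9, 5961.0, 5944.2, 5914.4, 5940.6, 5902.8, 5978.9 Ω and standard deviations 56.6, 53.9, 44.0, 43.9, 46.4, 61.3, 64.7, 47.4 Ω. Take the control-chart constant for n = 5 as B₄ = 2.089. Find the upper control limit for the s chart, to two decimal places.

s̄ = (56.6 + 53.9 + 44.0 + 43.9 + 46.4 + 61.3 + 64.7 + 47.4) / 8 = 52.2750
UCL_s = B₄·s̄ = 2.089 × 52.2750 = 109.2025

109.20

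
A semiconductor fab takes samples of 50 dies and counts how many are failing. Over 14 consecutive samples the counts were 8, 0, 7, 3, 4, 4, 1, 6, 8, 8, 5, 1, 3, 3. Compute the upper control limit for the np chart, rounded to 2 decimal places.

10.34

p̄ = Σdᵢ / (k·n) = 61 / (14 × 50) = 0.08714
UCL = np̄ + 3·√(np̄(1−p̄)) = 4.3571 + 3 × √(4.3571×0.91286) = 4.3571 + 3 × 1.9944 = 10.3402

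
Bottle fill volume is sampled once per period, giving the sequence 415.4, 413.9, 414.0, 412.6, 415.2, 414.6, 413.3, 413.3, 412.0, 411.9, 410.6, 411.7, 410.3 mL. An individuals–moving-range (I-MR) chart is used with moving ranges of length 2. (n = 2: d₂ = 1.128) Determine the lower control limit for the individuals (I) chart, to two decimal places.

X̄ = (415.4 + 413.9 + 414.0 + 412.6 + 415.2 + 414.6 + 413.3 + 413.3 + 412.0 + 411.9 + 410.6 + 411.7 + 410.3) / 13 = 412.9846
Moving ranges: 1.5, 0.1, 1.4, 2.6, 0.6, 1.3, 0.0, 1.3, 0.1, 1.3, 1.1, 1.4; M̄R̄ = 12.7000 / 12 = 1.0583
LCL = X̄ − 3·M̄R̄/d₂ = 412.9846 − 3 × 1.0583 / 1.128 = 410.1699

410.17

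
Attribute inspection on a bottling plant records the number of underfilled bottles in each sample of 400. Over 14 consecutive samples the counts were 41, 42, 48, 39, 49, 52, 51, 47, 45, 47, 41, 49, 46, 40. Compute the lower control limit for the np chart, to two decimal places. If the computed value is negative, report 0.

26.45

p̄ = Σdᵢ / (k·n) = 637 / (14 × 400) = 0.11375
LCL = np̄ − 3·√(np̄(1−p̄)) = 45.5000 − 3 × 6.3501 = 26.4496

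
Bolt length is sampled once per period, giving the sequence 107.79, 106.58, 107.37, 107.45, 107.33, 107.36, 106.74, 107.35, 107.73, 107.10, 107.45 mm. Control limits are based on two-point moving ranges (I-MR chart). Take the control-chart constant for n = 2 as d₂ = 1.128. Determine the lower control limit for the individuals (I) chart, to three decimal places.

106.014

X̄ = (107.79 + 106.58 + 107.37 + 107.45 + 107.33 + 107.36 + 106.74 + 107.35 + 107.73 + 107.10 + 107.45) / 11 = 107.2955
Moving ranges: 1.21, 0.79, 0.08, 0.12, 0.03, 0.62, 0.61, 0.38, 0.63, 0.35; M̄R̄ = 4.8200 / 10 = 0.4820
LCL = X̄ − 3·M̄R̄/d₂ = 107.2955 − 3 × 0.4820 / 1.128 = 106.0135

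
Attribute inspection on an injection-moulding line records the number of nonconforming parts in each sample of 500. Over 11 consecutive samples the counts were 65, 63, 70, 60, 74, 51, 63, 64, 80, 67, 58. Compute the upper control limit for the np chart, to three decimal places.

p̄ = Σdᵢ / (k·n) = 715 / (11 × 500) = 0.13000
UCL = np̄ + 3·√(np̄(1−p̄)) = 65.0000 + 3 × √(65.0000×0.87000) = 65.0000 + 3 × 7.5200 = 87.5599

87.560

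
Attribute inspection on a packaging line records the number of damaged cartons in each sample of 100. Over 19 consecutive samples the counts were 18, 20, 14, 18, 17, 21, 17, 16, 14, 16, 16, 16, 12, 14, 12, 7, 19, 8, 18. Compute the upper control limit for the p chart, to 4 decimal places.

0.2626

p̄ = Σdᵢ / (k·n) = 293 / (19 × 100) = 0.15421
UCL = p̄ + 3·√(p̄(1−p̄)/n) = 0.15421 + 3 × √(0.15421×0.84579/100) = 0.15421 + 3 × 0.03612 = 0.26256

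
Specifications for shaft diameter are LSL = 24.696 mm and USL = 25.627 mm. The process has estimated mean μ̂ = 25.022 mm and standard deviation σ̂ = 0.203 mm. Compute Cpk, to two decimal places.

0.54

Cpu = (USL − μ̂) / (3σ̂) = (25.627 − 25.022) / (3 × 0.203) = 0.9934; Cpl = (μ̂ − LSL) / (3σ̂) = (25.022 − 24.696) / (3 × 0.203) = 0.5353; Cpk = min(Cpu, Cpl) = 0.5353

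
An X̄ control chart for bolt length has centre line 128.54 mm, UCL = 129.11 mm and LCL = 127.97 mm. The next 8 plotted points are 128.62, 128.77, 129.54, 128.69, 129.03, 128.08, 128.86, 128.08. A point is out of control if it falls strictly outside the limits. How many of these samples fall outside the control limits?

Compare each point to [127.97, 129.11]: sample 3 = 129.54 > UCL.

1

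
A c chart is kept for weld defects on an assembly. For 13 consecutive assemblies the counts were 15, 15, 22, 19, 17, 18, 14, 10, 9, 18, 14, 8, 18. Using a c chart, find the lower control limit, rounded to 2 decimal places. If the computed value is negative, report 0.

3.48

c̄ = (15 + 15 + 22 + 19 + 17 + 18 + 14 + 10 + 9 + 18 + 14 + 8 + 18) / 13 = 197 / 13 = 15.1538
LCL = c̄ − 3√c̄ = 15.1538 − 3 × 3.8928 = 3.4755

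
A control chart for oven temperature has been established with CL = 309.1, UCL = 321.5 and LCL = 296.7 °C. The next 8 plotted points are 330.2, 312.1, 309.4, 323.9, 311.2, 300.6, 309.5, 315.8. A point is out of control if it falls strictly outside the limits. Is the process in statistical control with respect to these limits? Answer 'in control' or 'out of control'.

Compare each point to [296.7, 321.5]: sample 1 = 330.2 > UCL; sample 4 = 323.9 > UCL.

out of control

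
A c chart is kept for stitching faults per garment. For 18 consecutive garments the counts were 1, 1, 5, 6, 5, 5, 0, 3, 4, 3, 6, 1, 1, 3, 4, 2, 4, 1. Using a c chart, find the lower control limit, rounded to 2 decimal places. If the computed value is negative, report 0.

c̄ = (1 + 1 + 5 + 6 + 5 + 5 + 0 + 3 + 4 + 3 + 6 + 1 + 1 + 3 + 4 + 2 + 4 + 1) / 18 = 55 / 18 = 3.0556
LCL = c̄ − 3√c̄ = 3.0556 − 3 × 1.7480 = -2.1885 → 0 (cannot be negative)

0.00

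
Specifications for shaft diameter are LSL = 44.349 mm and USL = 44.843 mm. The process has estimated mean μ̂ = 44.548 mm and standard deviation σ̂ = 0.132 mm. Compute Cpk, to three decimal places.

0.503

Cpu = (USL − μ̂) / (3σ̂) = (44.843 − 44.548) / (3 × 0.132) = 0.7449; Cpl = (μ̂ − LSL) / (3σ̂) = (44.548 − 44.349) / (3 × 0.132) = 0.5025; Cpk = min(Cpu, Cpl) = 0.5025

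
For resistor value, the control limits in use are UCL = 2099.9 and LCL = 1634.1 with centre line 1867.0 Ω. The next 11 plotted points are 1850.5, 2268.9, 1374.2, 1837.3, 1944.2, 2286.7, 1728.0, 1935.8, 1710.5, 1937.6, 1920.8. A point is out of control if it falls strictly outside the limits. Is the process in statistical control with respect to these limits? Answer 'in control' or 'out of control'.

out of control

Compare each point to [1634.1, 2099.9]: sample 2 = 2268.9 > UCL; sample 3 = 1374.2 < LCL; sample 6 = 2286.7 > UCL.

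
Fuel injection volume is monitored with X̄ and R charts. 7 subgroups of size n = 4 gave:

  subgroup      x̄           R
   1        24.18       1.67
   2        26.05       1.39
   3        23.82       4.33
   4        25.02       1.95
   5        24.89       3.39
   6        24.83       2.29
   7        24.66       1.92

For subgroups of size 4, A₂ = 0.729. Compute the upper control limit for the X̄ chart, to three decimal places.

26.543

X̄̄ = (24.18 + 26.05 + 23.82 + 25.02 + 24.89 + 24.83 + 24.66) / 7 = 173.4500 / 7 = 24.7786
R̄ = (1.67 + 1.39 + 4.33 + 1.95 + 3.39 + 2.29 + 1.92) / 7 = 16.9400 / 7 = 2.4200
UCL = X̄̄ + A₂·R̄ = 24.7786 + 0.729 × 2.4200 = 26.5428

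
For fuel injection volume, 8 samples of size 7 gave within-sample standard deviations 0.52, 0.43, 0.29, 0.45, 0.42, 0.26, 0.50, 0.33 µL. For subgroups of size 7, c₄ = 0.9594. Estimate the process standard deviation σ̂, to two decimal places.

s̄ = (0.52 + 0.43 + 0.29 + 0.45 + 0.42 + 0.26 + 0.50 + 0.33) / 8 = 0.4000
σ̂ = s̄ / c₄ = 0.4000 / 0.9594 = 0.4169

0.42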